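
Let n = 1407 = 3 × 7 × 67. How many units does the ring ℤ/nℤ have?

φ(1407) = 1407 · (1 − 1/3) · (1 − 1/7) · (1 − 1/67)
       = 1407 · 792/1407 = 792.

792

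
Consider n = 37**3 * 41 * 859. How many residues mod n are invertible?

1691426880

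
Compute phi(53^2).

φ(53^2) = 53^2 − 53^1 = 2809 − 53 = 2756.

2756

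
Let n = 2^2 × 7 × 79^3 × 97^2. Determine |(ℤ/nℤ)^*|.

φ(129892110628) = 129892110628 · (1 − 1/2) · (1 − 1/7) · (1 − 1/79) · (1 − 1/97)
       = 129892110628 · 44928/107282 = 54396755712.

54396755712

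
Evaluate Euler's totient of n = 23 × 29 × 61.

φ(23) = 23 − 1 = 22.
φ(29) = 29 − 1 = 28.
φ(61) = 61 − 1 = 60.
φ(40687) = 22 × 28 × 60 = 36960.

36960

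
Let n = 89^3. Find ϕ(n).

φ(89^3) = 89^2·(89−1) = 7921·88 = 697048.

697048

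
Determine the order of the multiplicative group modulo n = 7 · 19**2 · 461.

943920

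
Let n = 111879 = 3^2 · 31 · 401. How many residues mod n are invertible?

72000

φ(3^2) = 3^1·(3−1) = 3·2 = 6.
φ(31) = 31 − 1 = 30.
φ(401) = 401 − 1 = 400.
Since φ is multiplicative, φ(111879) = 6 · 30 · 400 = 72000.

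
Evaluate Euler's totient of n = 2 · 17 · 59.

928

φ(2006) = 2006 · (1 − 1/2) · (1 − 1/17) · (1 − 1/59)
       = 2006 · 928/2006 = 928.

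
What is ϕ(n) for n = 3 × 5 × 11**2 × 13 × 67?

φ(3) = 3 − 1 = 2.
φ(5) = 5 − 1 = 4.
φ(11^2) = 11^1·(11−1) = 11·10 = 110.
φ(13) = 13 − 1 = 12.
φ(67) = 67 − 1 = 66.
Since φ is multiplicative, φ(1580865) = 2 · 4 · 110 · 12 · 66 = 696960.

696960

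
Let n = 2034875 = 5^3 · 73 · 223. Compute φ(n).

φ(5^3) = 5^3 − 5^2 = 125 − 25 = 100.
φ(73) = 73 − 1 = 72.
φ(223) = 223 − 1 = 222.
φ(2034875) = 100 × 72 × 222 = 1598400.

1598400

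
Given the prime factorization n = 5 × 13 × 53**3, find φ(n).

φ(5) = 5 − 1 = 4.
φ(13) = 13 − 1 = 12.
φ(53^3) = 53^2·(53−1) = 2809·52 = 146068.
Multiply: 4 · 12 · 146068 = 7011264.

7011264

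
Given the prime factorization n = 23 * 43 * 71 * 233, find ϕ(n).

15005760

φ(16361027) = 16361027 · (1 − 1/23) · (1 − 1/43) · (1 − 1/71) · (1 − 1/233)
       = 16361027 · 15005760/16361027 = 15005760.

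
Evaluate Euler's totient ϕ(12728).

6048

12728 = 2^3 · 37 · 43.
φ(12728) = 12728 · (1 − 1/2) · (1 − 1/37) · (1 − 1/43)
       = 12728 · 1512/3182 = 6048.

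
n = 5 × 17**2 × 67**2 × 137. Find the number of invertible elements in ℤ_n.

654314496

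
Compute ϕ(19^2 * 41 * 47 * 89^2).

4928520960

φ(5510219887) = 5510219887 · (1 − 1/19) · (1 − 1/41) · (1 − 1/47) · (1 − 1/89)
       = 5510219887 · 2914560/3258557 = 4928520960.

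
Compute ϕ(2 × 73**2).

φ(2) = 2 − 1 = 1.
φ(73^2) = 73^2 − 73^1 = 5329 − 73 = 5256.
φ(10658) = 1 × 5256 = 5256.

5256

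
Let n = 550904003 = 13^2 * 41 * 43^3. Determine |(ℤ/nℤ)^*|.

484585920

φ(550904003) = 550904003 · (1 − 1/13) · (1 − 1/41) · (1 − 1/43)
       = 550904003 · 20160/22919 = 484585920.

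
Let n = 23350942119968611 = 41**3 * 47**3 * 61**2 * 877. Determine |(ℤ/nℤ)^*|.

φ(23350942119968611) = 23350942119968611 · (1 − 1/41) · (1 − 1/47) · (1 − 1/61) · (1 − 1/877)
       = 23350942119968611 · 96710400/103088719 = 21906169508217600.

21906169508217600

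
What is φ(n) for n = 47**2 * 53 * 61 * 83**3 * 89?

φ(363434125725971) = 363434125725971 · (1 − 1/47) · (1 − 1/53) · (1 − 1/61) · (1 − 1/83) · (1 − 1/89)
       = 363434125725971 · 1035640320/1122462037 = 335322729730560.

335322729730560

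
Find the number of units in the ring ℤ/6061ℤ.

5040

First factor: 6061 = 11 * 19 * 29.
φ(11) = 11 − 1 = 10.
φ(19) = 19 − 1 = 18.
φ(29) = 29 − 1 = 28.
φ(6061) = 10 × 18 × 28 = 5040.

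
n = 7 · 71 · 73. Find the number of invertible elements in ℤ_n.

30240

φ(36281) = 36281 · (1 − 1/7) · (1 − 1/71) · (1 − 1/73)
       = 36281 · 30240/36281 = 30240.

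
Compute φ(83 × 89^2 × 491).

φ(83) = 83 − 1 = 82.
φ(89^2) = 89^1·(89−1) = 89·88 = 7832.
φ(491) = 491 − 1 = 490.
Since φ is multiplicative, φ(322804513) = 82 · 7832 · 490 = 314689760.

314689760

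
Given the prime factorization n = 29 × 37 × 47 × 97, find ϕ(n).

φ(29) = 29 − 1 = 28.
φ(37) = 37 − 1 = 36.
φ(47) = 47 − 1 = 46.
φ(97) = 97 − 1 = 96.
Multiply: 28 · 36 · 46 · 96 = 4451328.

4451328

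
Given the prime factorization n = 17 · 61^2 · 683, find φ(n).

39937920

φ(43204531) = 43204531 · (1 − 1/17) · (1 − 1/61) · (1 − 1/683)
       = 43204531 · 654720/708271 = 39937920.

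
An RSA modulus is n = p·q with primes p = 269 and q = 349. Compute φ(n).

93264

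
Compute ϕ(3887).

3432

First factor: 3887 = 13^2 * 23.
φ(3887) = 3887 · (1 − 1/13) · (1 − 1/23)
       = 3887 · 264/299 = 3432.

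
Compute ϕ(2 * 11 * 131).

1300

φ(2) = 2 − 1 = 1.
φ(11) = 11 − 1 = 10.
φ(131) = 131 − 1 = 130.
Multiply: 1 · 10 · 130 = 1300.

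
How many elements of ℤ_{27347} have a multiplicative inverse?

First factor: 27347 = 23 × 29 × 41.
φ(27347) = 27347 · (1 − 1/23) · (1 − 1/29) · (1 − 1/41)
       = 27347 · 24640/27347 = 24640.

24640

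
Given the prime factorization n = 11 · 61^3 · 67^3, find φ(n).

661461332400

φ(11) = 11 − 1 = 10.
φ(61^3) = 61^2·(61−1) = 3721·60 = 223260.
φ(67^3) = 67^2·(67−1) = 4489·66 = 296274.
φ(750942351533) = 10 × 223260 × 296274 = 661461332400.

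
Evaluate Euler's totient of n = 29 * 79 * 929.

φ(2128339) = 2128339 · (1 − 1/29) · (1 − 1/79) · (1 − 1/929)
       = 2128339 · 2026752/2128339 = 2026752.

2026752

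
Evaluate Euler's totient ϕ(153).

96

153 = 3^2 · 17.
φ(3^2) = 3^2 − 3^1 = 9 − 3 = 6.
φ(17) = 17 − 1 = 16.
Multiply: 6 · 16 = 96.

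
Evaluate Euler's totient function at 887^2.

785882

φ(887^2) = 887^1·(887−1) = 887·886 = 785882.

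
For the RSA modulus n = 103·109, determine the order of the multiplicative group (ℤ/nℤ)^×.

For distinct primes, φ(pq) = (p−1)(q−1) = 102 × 108 = 11016.

11016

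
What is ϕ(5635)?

3696

First factor: 5635 = 5 × 7**2 × 23.
φ(5) = 5 − 1 = 4.
φ(7^2) = 7^2 − 7^1 = 49 − 7 = 42.
φ(23) = 23 − 1 = 22.
Since φ is multiplicative, φ(5635) = 4 · 42 · 22 = 3696.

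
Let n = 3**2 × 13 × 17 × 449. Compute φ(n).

φ(893061) = 893061 · (1 − 1/3) · (1 − 1/13) · (1 − 1/17) · (1 − 1/449)
       = 893061 · 172032/297687 = 516096.

516096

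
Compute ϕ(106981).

80640

First factor: 106981 = 7 * 17 * 29 * 31.
φ(106981) = 106981 · (1 − 1/7) · (1 − 1/17) · (1 − 1/29) · (1 − 1/31)
       = 106981 · 80640/106981 = 80640.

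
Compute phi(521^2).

φ(521^2) = 521^1·(521−1) = 521·520 = 270920.

270920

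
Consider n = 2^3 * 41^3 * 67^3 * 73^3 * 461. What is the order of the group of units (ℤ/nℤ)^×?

14064272920350259200

φ(29739623835472921208) = 29739623835472921208 · (1 − 1/2) · (1 − 1/41) · (1 − 1/67) · (1 − 1/73) · (1 − 1/461)
       = 29739623835472921208 · 87436800/184889582 = 14064272920350259200.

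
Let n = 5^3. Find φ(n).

100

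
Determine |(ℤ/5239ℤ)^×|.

4680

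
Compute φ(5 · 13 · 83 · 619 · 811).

1970282880

φ(2708338555) = 2708338555 · (1 − 1/5) · (1 − 1/13) · (1 − 1/83) · (1 − 1/619) · (1 − 1/811)
       = 2708338555 · 1970282880/2708338555 = 1970282880.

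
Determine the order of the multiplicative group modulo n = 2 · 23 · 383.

φ(2) = 2 − 1 = 1.
φ(23) = 23 − 1 = 22.
φ(383) = 383 − 1 = 382.
Multiply: 1 · 22 · 382 = 8404.

8404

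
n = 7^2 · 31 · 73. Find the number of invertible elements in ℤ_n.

φ(110887) = 110887 · (1 − 1/7) · (1 − 1/31) · (1 − 1/73)
       = 110887 · 12960/15841 = 90720.

90720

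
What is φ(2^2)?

φ(2^2) = 2^2 − 2^1 = 4 − 2 = 2.

2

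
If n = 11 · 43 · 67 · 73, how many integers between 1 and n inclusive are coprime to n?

1995840

φ(2313443) = 2313443 · (1 − 1/11) · (1 − 1/43) · (1 − 1/67) · (1 − 1/73)
       = 2313443 · 1995840/2313443 = 1995840.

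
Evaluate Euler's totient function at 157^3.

φ(157^3) = 157^2·(157−1) = 24649·156 = 3845244.

3845244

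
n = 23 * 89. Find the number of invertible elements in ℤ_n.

1936

φ(23) = 23 − 1 = 22.
φ(89) = 89 − 1 = 88.
Since φ is multiplicative, φ(2047) = 22 · 88 = 1936.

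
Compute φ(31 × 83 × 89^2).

19266720

φ(20380733) = 20380733 · (1 − 1/31) · (1 − 1/83) · (1 − 1/89)
       = 20380733 · 216480/228997 = 19266720.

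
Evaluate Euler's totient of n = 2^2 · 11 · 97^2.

φ(413996) = 413996 · (1 − 1/2) · (1 − 1/11) · (1 − 1/97)
       = 413996 · 960/2134 = 186240.

186240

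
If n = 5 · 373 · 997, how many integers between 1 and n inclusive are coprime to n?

φ(5) = 5 − 1 = 4.
φ(373) = 373 − 1 = 372.
φ(997) = 997 − 1 = 996.
φ(1859405) = 4 × 372 × 996 = 1482048.

1482048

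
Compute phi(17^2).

272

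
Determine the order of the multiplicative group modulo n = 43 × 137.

φ(43) = 43 − 1 = 42.
φ(137) = 137 − 1 = 136.
φ(5891) = 42 × 136 = 5712.

5712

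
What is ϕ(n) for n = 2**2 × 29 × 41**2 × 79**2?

565918080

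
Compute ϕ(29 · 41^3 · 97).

180741120

φ(29) = 29 − 1 = 28.
φ(41^3) = 41^3 − 41^2 = 68921 − 1681 = 67240.
φ(97) = 97 − 1 = 96.
Multiply: 28 · 67240 · 96 = 180741120.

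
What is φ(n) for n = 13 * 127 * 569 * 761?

φ(714897859) = 714897859 · (1 − 1/13) · (1 − 1/127) · (1 − 1/569) · (1 − 1/761)
       = 714897859 · 652700160/714897859 = 652700160.

652700160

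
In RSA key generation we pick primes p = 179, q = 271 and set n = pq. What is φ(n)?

48060

φ(48509) = 48509 · (1 − 1/179) · (1 − 1/271)
       = 48509 · 48060/48509 = 48060.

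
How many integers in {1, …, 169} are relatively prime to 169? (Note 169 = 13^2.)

156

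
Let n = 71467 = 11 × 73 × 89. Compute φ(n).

φ(11) = 11 − 1 = 10.
φ(73) = 73 − 1 = 72.
φ(89) = 89 − 1 = 88.
Multiply: 10 · 72 · 88 = 63360.

63360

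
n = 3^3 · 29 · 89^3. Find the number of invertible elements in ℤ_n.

φ(551990727) = 551990727 · (1 − 1/3) · (1 − 1/29) · (1 − 1/89)
       = 551990727 · 4928/7743 = 351312192.

351312192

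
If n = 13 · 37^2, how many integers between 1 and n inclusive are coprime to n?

φ(17797) = 17797 · (1 − 1/13) · (1 − 1/37)
       = 17797 · 432/481 = 15984.

15984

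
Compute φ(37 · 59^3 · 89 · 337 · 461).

98858564259840

φ(37) = 37 − 1 = 36.
φ(59^3) = 59^2·(59−1) = 3481·58 = 201898.
φ(89) = 89 − 1 = 88.
φ(337) = 337 − 1 = 336.
φ(461) = 461 − 1 = 460.
Since φ is multiplicative, φ(105069966042779) = 36 · 201898 · 88 · 336 · 460 = 98858564259840.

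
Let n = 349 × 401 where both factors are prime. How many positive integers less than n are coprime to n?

φ(n) = (p − 1)(q − 1) = (349−1)(401−1) = 348·400 = 139200.

139200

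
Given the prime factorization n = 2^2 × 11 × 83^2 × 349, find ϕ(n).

47369760

φ(2^2) = 2^1·(2−1) = 2·1 = 2.
φ(11) = 11 − 1 = 10.
φ(83^2) = 83^1·(83−1) = 83·82 = 6806.
φ(349) = 349 − 1 = 348.
φ(105787484) = 2 × 10 × 6806 × 348 = 47369760.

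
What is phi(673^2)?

φ(452929) = 452929 · (1 − 1/673)
       = 452929 · 672/673 = 452256.

452256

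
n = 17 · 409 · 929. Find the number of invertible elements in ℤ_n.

φ(17) = 17 − 1 = 16.
φ(409) = 409 − 1 = 408.
φ(929) = 929 − 1 = 928.
φ(6459337) = 16 × 408 × 928 = 6057984.

6057984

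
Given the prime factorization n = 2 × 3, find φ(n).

2

φ(2) = 2 − 1 = 1.
φ(3) = 3 − 1 = 2.
Multiply: 1 · 2 = 2.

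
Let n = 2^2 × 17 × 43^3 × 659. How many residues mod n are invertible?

φ(3562867684) = 3562867684 · (1 − 1/2) · (1 − 1/17) · (1 − 1/43) · (1 − 1/659)
       = 3562867684 · 442176/963458 = 1635166848.

1635166848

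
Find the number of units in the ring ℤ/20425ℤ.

Factor 20425: 20425 = 5^2 × 19 × 43.
φ(20425) = 20425 · (1 − 1/5) · (1 − 1/19) · (1 − 1/43)
       = 20425 · 3024/4085 = 15120.

15120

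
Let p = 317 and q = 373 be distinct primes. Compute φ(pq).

φ(pq) = (p−1)(q−1) = 316 · 372 = 117552.

117552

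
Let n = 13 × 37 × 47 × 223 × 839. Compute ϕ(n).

3696907392

φ(4229701879) = 4229701879 · (1 − 1/13) · (1 − 1/37) · (1 − 1/47) · (1 − 1/223) · (1 − 1/839)
       = 4229701879 · 3696907392/4229701879 = 3696907392.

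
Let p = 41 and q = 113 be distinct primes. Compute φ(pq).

4480

φ(41) = 41 − 1 = 40.
φ(113) = 113 − 1 = 112.
Since φ is multiplicative, φ(4633) = 40 · 112 = 4480.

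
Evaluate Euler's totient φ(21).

12

First factor: 21 = 3 × 7.
φ(3) = 3 − 1 = 2.
φ(7) = 7 − 1 = 6.
Multiply: 2 · 6 = 12.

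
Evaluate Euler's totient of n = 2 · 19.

18

φ(2) = 2 − 1 = 1.
φ(19) = 19 − 1 = 18.
Multiply: 1 · 18 = 18.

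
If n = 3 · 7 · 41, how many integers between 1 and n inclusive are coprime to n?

480

φ(861) = 861 · (1 − 1/3) · (1 − 1/7) · (1 − 1/41)
       = 861 · 480/861 = 480.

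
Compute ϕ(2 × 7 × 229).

1368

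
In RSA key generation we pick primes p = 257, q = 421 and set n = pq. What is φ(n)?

For distinct primes, φ(pq) = (p−1)(q−1) = 256 × 420 = 107520.

107520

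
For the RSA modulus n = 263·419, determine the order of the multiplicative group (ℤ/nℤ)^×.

φ(263) = 263 − 1 = 262.
φ(419) = 419 − 1 = 418.
Since φ is multiplicative, φ(110197) = 262 · 418 = 109516.

109516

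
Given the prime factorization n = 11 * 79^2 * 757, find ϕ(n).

φ(11) = 11 − 1 = 10.
φ(79^2) = 79^1·(79−1) = 79·78 = 6162.
φ(757) = 757 − 1 = 756.
Since φ is multiplicative, φ(51968807) = 10 · 6162 · 756 = 46584720.

46584720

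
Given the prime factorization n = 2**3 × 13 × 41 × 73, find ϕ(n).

138240

φ(311272) = 311272 · (1 − 1/2) · (1 − 1/13) · (1 − 1/41) · (1 − 1/73)
       = 311272 · 34560/77818 = 138240.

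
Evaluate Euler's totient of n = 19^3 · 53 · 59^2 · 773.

φ(978183177451) = 978183177451 · (1 − 1/19) · (1 − 1/53) · (1 − 1/59) · (1 − 1/773)
       = 978183177451 · 41910336/45926249 = 892648246464.

892648246464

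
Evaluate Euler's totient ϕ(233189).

188160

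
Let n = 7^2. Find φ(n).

φ(49) = 49 · (1 − 1/7)
       = 49 · 6/7 = 42.

42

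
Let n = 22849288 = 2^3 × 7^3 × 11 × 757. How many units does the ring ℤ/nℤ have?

8890560

φ(22849288) = 22849288 · (1 − 1/2) · (1 − 1/7) · (1 − 1/11) · (1 − 1/757)
       = 22849288 · 45360/116578 = 8890560.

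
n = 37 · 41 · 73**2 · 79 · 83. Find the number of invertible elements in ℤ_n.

48409021440

φ(53007397801) = 53007397801 · (1 − 1/37) · (1 − 1/41) · (1 − 1/73) · (1 − 1/79) · (1 − 1/83)
       = 53007397801 · 663137280/726128737 = 48409021440.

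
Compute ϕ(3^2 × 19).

φ(171) = 171 · (1 − 1/3) · (1 − 1/19)
       = 171 · 36/57 = 108.

108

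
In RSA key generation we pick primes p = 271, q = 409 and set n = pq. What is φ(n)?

φ(n) = (p − 1)(q − 1) = (271−1)(409−1) = 270·408 = 110160.

110160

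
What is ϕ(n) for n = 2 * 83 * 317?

φ(52622) = 52622 · (1 − 1/2) · (1 − 1/83) · (1 − 1/317)
       = 52622 · 25912/52622 = 25912.

25912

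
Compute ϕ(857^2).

φ(734449) = 734449 · (1 − 1/857)
       = 734449 · 856/857 = 733592.

733592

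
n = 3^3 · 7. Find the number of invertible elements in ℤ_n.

φ(3^3) = 3^2·(3−1) = 9·2 = 18.
φ(7) = 7 − 1 = 6.
Since φ is multiplicative, φ(189) = 18 · 6 = 108.

108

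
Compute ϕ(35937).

35937 = 3^3 · 11^3.
φ(35937) = 35937 · (1 − 1/3) · (1 − 1/11)
       = 35937 · 20/33 = 21780.

21780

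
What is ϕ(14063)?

Factor 14063: 14063 = 7**3 · 41.
φ(14063) = 14063 · (1 − 1/7) · (1 − 1/41)
       = 14063 · 240/287 = 11760.

11760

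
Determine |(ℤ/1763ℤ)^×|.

1680

First factor: 1763 = 41 · 43.
φ(41) = 41 − 1 = 40.
φ(43) = 43 − 1 = 42.
φ(1763) = 40 × 42 = 1680.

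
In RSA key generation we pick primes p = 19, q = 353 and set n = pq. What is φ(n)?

6336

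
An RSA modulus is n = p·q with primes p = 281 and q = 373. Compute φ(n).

For distinct primes, φ(pq) = (p−1)(q−1) = 280 × 372 = 104160.

104160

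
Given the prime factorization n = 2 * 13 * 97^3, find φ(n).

φ(23729498) = 23729498 · (1 − 1/2) · (1 − 1/13) · (1 − 1/97)
       = 23729498 · 1152/2522 = 10839168.

10839168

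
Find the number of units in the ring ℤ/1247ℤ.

1176

Prime factorization: 1247 = 29 · 43.
φ(29) = 29 − 1 = 28.
φ(43) = 43 − 1 = 42.
φ(1247) = 28 × 42 = 1176.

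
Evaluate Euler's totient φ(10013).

8640

10013 = 17 · 19 · 31.
φ(17) = 17 − 1 = 16.
φ(19) = 19 − 1 = 18.
φ(31) = 31 − 1 = 30.
Multiply: 16 · 18 · 30 = 8640.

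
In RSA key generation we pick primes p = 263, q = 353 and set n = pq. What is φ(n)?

For distinct primes, φ(pq) = (p−1)(q−1) = 262 × 352 = 92224.

92224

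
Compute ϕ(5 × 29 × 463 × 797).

φ(5) = 5 − 1 = 4.
φ(29) = 29 − 1 = 28.
φ(463) = 463 − 1 = 462.
φ(797) = 797 − 1 = 796.
Since φ is multiplicative, φ(53506595) = 4 · 28 · 462 · 796 = 41188224.

41188224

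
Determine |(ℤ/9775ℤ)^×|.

7040

Factor 9775: 9775 = 5^2 * 17 * 23.
φ(5^2) = 5^2 − 5^1 = 25 − 5 = 20.
φ(17) = 17 − 1 = 16.
φ(23) = 23 − 1 = 22.
Since φ is multiplicative, φ(9775) = 20 · 16 · 22 = 7040.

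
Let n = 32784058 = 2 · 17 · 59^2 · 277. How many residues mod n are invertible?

φ(2) = 2 − 1 = 1.
φ(17) = 17 − 1 = 16.
φ(59^2) = 59^1·(59−1) = 59·58 = 3422.
φ(277) = 277 − 1 = 276.
φ(32784058) = 1 × 16 × 3422 × 276 = 15111552.

15111552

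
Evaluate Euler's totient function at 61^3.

223260

φ(61^3) = 61^3 − 61^2 = 226981 − 3721 = 223260.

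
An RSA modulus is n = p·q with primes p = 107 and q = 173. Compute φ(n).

φ(107) = 107 − 1 = 106.
φ(173) = 173 − 1 = 172.
φ(18511) = 106 × 172 = 18232.

18232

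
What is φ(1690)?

624

First factor: 1690 = 2 × 5 × 13**2.
φ(1690) = 1690 · (1 − 1/2) · (1 − 1/5) · (1 − 1/13)
       = 1690 · 48/130 = 624.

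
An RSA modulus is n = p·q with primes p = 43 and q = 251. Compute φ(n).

φ(10793) = 10793 · (1 − 1/43) · (1 − 1/251)
       = 10793 · 10500/10793 = 10500.

10500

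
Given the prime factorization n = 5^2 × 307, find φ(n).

φ(5^2) = 5^2 − 5^1 = 25 − 5 = 20.
φ(307) = 307 − 1 = 306.
φ(7675) = 20 × 306 = 6120.

6120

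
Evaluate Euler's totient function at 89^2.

7832

φ(7921) = 7921 · (1 − 1/89)
       = 7921 · 88/89 = 7832.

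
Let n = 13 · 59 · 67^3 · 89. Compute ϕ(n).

φ(20530984669) = 20530984669 · (1 − 1/13) · (1 − 1/59) · (1 − 1/67) · (1 − 1/89)
       = 20530984669 · 4042368/4573621 = 18146189952.

18146189952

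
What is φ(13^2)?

φ(13^2) = 13^2 − 13^1 = 169 − 13 = 156.

156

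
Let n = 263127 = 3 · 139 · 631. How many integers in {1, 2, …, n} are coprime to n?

173880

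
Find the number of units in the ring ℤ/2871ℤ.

1680

First factor: 2871 = 3^2 × 11 × 29.
φ(2871) = 2871 · (1 − 1/3) · (1 − 1/11) · (1 − 1/29)
       = 2871 · 560/957 = 1680.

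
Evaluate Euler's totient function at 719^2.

516242

φ(516961) = 516961 · (1 − 1/719)
       = 516961 · 718/719 = 516242.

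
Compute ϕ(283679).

230400

First factor: 283679 = 11 * 17 * 37 * 41.
φ(11) = 11 − 1 = 10.
φ(17) = 17 − 1 = 16.
φ(37) = 37 − 1 = 36.
φ(41) = 41 − 1 = 40.
Since φ is multiplicative, φ(283679) = 10 · 16 · 36 · 40 = 230400.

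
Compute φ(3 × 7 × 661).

7920

φ(13881) = 13881 · (1 − 1/3) · (1 − 1/7) · (1 − 1/661)
       = 13881 · 7920/13881 = 7920.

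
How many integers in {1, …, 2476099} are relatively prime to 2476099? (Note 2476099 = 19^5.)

φ(2476099) = 2476099 · (1 − 1/19)
       = 2476099 · 18/19 = 2345778.

2345778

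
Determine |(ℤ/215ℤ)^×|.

Prime factorization: 215 = 5 · 43.
φ(5) = 5 − 1 = 4.
φ(43) = 43 − 1 = 42.
Multiply: 4 · 42 = 168.

168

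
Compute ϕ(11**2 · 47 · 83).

φ(11^2) = 11^2 − 11^1 = 121 − 11 = 110.
φ(47) = 47 − 1 = 46.
φ(83) = 83 − 1 = 82.
Multiply: 110 · 46 · 82 = 414920.

414920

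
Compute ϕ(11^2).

110

φ(121) = 121 · (1 − 1/11)
       = 121 · 10/11 = 110.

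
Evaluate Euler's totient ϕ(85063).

71280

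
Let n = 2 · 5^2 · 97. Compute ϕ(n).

φ(2) = 2 − 1 = 1.
φ(5^2) = 5^1·(5−1) = 5·4 = 20.
φ(97) = 97 − 1 = 96.
Multiply: 1 · 20 · 96 = 1920.

1920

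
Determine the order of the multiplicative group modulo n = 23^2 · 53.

26312

φ(23^2) = 23^2 − 23^1 = 529 − 23 = 506.
φ(53) = 53 − 1 = 52.
Multiply: 506 · 52 = 26312.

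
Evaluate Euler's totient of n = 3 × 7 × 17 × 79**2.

1183104

φ(2228037) = 2228037 · (1 − 1/3) · (1 − 1/7) · (1 − 1/17) · (1 − 1/79)
       = 2228037 · 14976/28203 = 1183104.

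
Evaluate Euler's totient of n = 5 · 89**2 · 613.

19172736

φ(5) = 5 − 1 = 4.
φ(89^2) = 89^2 − 89^1 = 7921 − 89 = 7832.
φ(613) = 613 − 1 = 612.
Since φ is multiplicative, φ(24277865) = 4 · 7832 · 612 = 19172736.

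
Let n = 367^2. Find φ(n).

134322

φ(367^2) = 367^1·(367−1) = 367·366 = 134322.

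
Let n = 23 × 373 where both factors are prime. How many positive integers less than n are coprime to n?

φ(8579) = 8579 · (1 − 1/23) · (1 − 1/373)
       = 8579 · 8184/8579 = 8184.

8184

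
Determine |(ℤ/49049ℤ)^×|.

35280

49049 = 7**3 * 11 * 13.
φ(49049) = 49049 · (1 − 1/7) · (1 − 1/11) · (1 − 1/13)
       = 49049 · 720/1001 = 35280.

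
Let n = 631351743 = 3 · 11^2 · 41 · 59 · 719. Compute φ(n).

φ(3) = 3 − 1 = 2.
φ(11^2) = 11^1·(11−1) = 11·10 = 110.
φ(41) = 41 − 1 = 40.
φ(59) = 59 − 1 = 58.
φ(719) = 719 − 1 = 718.
Since φ is multiplicative, φ(631351743) = 2 · 110 · 40 · 58 · 718 = 366467200.

366467200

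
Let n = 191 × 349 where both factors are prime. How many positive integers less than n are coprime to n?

φ(n) = (p − 1)(q − 1) = (191−1)(349−1) = 190·348 = 66120.

66120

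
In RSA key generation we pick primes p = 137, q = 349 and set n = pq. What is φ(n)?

φ(137) = 137 − 1 = 136.
φ(349) = 349 − 1 = 348.
Since φ is multiplicative, φ(47813) = 136 · 348 = 47328.

47328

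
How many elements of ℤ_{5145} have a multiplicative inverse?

5145 = 3 × 5 × 7^3.
φ(3) = 3 − 1 = 2.
φ(5) = 5 − 1 = 4.
φ(7^3) = 7^3 − 7^2 = 343 − 49 = 294.
φ(5145) = 2 × 4 × 294 = 2352.

2352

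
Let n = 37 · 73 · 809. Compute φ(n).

φ(37) = 37 − 1 = 36.
φ(73) = 73 − 1 = 72.
φ(809) = 809 − 1 = 808.
Since φ is multiplicative, φ(2185109) = 36 · 72 · 808 = 2094336.

2094336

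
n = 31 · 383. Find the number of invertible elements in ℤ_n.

φ(31) = 31 − 1 = 30.
φ(383) = 383 − 1 = 382.
Since φ is multiplicative, φ(11873) = 30 · 382 = 11460.

11460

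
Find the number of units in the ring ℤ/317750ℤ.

First factor: 317750 = 2 * 5^3 * 31 * 41.
φ(2) = 2 − 1 = 1.
φ(5^3) = 5^3 − 5^2 = 125 − 25 = 100.
φ(31) = 31 − 1 = 30.
φ(41) = 41 − 1 = 40.
Multiply: 1 · 100 · 30 · 40 = 120000.

120000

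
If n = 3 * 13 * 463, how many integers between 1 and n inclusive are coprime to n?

11088

φ(3) = 3 − 1 = 2.
φ(13) = 13 − 1 = 12.
φ(463) = 463 − 1 = 462.
Multiply: 2 · 12 · 462 = 11088.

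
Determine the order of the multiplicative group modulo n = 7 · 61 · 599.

215280

φ(7) = 7 − 1 = 6.
φ(61) = 61 − 1 = 60.
φ(599) = 599 − 1 = 598.
Multiply: 6 · 60 · 598 = 215280.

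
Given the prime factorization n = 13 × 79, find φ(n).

936

φ(1027) = 1027 · (1 − 1/13) · (1 − 1/79)
       = 1027 · 936/1027 = 936.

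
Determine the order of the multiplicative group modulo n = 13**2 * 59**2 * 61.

32029920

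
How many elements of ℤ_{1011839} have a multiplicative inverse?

Factor 1011839: 1011839 = 23 × 29 × 37 × 41.
φ(1011839) = 1011839 · (1 − 1/23) · (1 − 1/29) · (1 − 1/37) · (1 − 1/41)
       = 1011839 · 887040/1011839 = 887040.

887040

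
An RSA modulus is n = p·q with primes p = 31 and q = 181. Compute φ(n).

5400

φ(pq) = (p−1)(q−1) = 30 · 180 = 5400.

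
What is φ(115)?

88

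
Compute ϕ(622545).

Prime factorization: 622545 = 3 · 5 · 7**3 · 11**2.
φ(622545) = 622545 · (1 − 1/3) · (1 − 1/5) · (1 − 1/7) · (1 − 1/11)
       = 622545 · 480/1155 = 258720.

258720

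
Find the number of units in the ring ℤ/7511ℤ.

Factor 7511: 7511 = 7 × 29 × 37.
φ(7511) = 7511 · (1 − 1/7) · (1 − 1/29) · (1 − 1/37)
       = 7511 · 6048/7511 = 6048.

6048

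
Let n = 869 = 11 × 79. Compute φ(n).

780

φ(869) = 869 · (1 − 1/11) · (1 − 1/79)
       = 869 · 780/869 = 780.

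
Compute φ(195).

96

Prime factorization: 195 = 3 * 5 * 13.
φ(195) = 195 · (1 − 1/3) · (1 − 1/5) · (1 − 1/13)
       = 195 · 96/195 = 96.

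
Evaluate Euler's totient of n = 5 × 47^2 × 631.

φ(6969395) = 6969395 · (1 − 1/5) · (1 − 1/47) · (1 − 1/631)
       = 6969395 · 115920/148285 = 5448240.

5448240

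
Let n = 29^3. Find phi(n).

23548

φ(24389) = 24389 · (1 − 1/29)
       = 24389 · 28/29 = 23548.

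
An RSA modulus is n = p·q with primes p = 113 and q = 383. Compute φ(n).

φ(pq) = (p−1)(q−1) = 112 · 382 = 42784.

42784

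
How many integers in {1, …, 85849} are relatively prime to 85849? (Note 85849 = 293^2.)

φ(85849) = 85849 · (1 − 1/293)
       = 85849 · 292/293 = 85556.

85556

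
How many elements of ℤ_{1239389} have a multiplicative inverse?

Factor 1239389: 1239389 = 19 × 37 × 41 × 43.
φ(19) = 19 − 1 = 18.
φ(37) = 37 − 1 = 36.
φ(41) = 41 − 1 = 40.
φ(43) = 43 − 1 = 42.
Since φ is multiplicative, φ(1239389) = 18 · 36 · 40 · 42 = 1088640.

1088640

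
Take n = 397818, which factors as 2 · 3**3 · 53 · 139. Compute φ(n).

129168

φ(2) = 2 − 1 = 1.
φ(3^3) = 3^3 − 3^2 = 27 − 9 = 18.
φ(53) = 53 − 1 = 52.
φ(139) = 139 − 1 = 138.
φ(397818) = 1 × 18 × 52 × 138 = 129168.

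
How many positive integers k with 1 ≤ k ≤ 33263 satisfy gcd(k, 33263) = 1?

30240

Prime factorization: 33263 = 29 · 31 · 37.
φ(29) = 29 − 1 = 28.
φ(31) = 31 − 1 = 30.
φ(37) = 37 − 1 = 36.
Multiply: 28 · 30 · 36 = 30240.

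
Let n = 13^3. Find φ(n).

2028

φ(13^3) = 13^2·(13−1) = 169·12 = 2028.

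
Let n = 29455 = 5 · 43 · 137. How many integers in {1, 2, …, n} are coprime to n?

φ(5) = 5 − 1 = 4.
φ(43) = 43 − 1 = 42.
φ(137) = 137 − 1 = 136.
φ(29455) = 4 × 42 × 136 = 22848.

22848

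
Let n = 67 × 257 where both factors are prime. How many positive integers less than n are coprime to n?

16896

φ(n) = (p − 1)(q − 1) = (67−1)(257−1) = 66·256 = 16896.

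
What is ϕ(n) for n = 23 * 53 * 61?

φ(74359) = 74359 · (1 − 1/23) · (1 − 1/53) · (1 − 1/61)
       = 74359 · 68640/74359 = 68640.

68640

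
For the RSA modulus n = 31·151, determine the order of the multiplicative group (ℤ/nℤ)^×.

4500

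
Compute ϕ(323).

288

Prime factorization: 323 = 17 * 19.
φ(17) = 17 − 1 = 16.
φ(19) = 19 − 1 = 18.
Since φ is multiplicative, φ(323) = 16 · 18 = 288.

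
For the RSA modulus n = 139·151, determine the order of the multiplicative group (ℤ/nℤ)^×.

20700

φ(pq) = (p−1)(q−1) = 138 · 150 = 20700.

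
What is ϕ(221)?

221 = 13 · 17.
φ(13) = 13 − 1 = 12.
φ(17) = 17 − 1 = 16.
Since φ is multiplicative, φ(221) = 12 · 16 = 192.

192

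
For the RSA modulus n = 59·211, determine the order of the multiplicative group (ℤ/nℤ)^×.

12180

φ(n) = (p − 1)(q − 1) = (59−1)(211−1) = 58·210 = 12180.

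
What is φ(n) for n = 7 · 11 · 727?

43560

φ(7) = 7 − 1 = 6.
φ(11) = 11 − 1 = 10.
φ(727) = 727 − 1 = 726.
Since φ is multiplicative, φ(55979) = 6 · 10 · 726 = 43560.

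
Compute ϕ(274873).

228096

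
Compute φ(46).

22

First factor: 46 = 2 · 23.
φ(2) = 2 − 1 = 1.
φ(23) = 23 − 1 = 22.
Multiply: 1 · 22 = 22.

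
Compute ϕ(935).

640

First factor: 935 = 5 * 11 * 17.
φ(5) = 5 − 1 = 4.
φ(11) = 11 − 1 = 10.
φ(17) = 17 − 1 = 16.
Since φ is multiplicative, φ(935) = 4 · 10 · 16 = 640.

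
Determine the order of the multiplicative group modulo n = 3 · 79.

φ(237) = 237 · (1 − 1/3) · (1 − 1/79)
       = 237 · 156/237 = 156.

156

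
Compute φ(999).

648

Factor 999: 999 = 3^3 × 37.
φ(3^3) = 3^3 − 3^2 = 27 − 9 = 18.
φ(37) = 37 − 1 = 36.
Since φ is multiplicative, φ(999) = 18 · 36 = 648.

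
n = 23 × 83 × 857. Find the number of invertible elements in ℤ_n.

1544224

φ(1636013) = 1636013 · (1 − 1/23) · (1 − 1/83) · (1 − 1/857)
       = 1636013 · 1544224/1636013 = 1544224.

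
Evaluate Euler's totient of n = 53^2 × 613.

φ(53^2) = 53^2 − 53^1 = 2809 − 53 = 2756.
φ(613) = 613 − 1 = 612.
φ(1721917) = 2756 × 612 = 1686672.

1686672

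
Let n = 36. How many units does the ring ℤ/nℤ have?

First factor: 36 = 2**2 * 3**2.
φ(36) = 36 · (1 − 1/2) · (1 − 1/3)
       = 36 · 2/6 = 12.

12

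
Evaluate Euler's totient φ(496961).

422400

First factor: 496961 = 17 × 23 × 31 × 41.
φ(496961) = 496961 · (1 − 1/17) · (1 − 1/23) · (1 − 1/31) · (1 − 1/41)
       = 496961 · 422400/496961 = 422400.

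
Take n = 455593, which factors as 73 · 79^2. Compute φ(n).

φ(73) = 73 − 1 = 72.
φ(79^2) = 79^2 − 79^1 = 6241 − 79 = 6162.
φ(455593) = 72 × 6162 = 443664.

443664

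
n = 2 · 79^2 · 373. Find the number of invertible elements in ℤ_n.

φ(2) = 2 − 1 = 1.
φ(79^2) = 79^2 − 79^1 = 6241 − 79 = 6162.
φ(373) = 373 − 1 = 372.
Since φ is multiplicative, φ(4655786) = 1 · 6162 · 372 = 2292264.

2292264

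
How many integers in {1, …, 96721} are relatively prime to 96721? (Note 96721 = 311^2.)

96410

φ(311^2) = 311^2 − 311^1 = 96721 − 311 = 96410.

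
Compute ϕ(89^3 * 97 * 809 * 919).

49634992484352

φ(89^3) = 89^3 − 89^2 = 704969 − 7921 = 697048.
φ(97) = 97 − 1 = 96.
φ(809) = 809 − 1 = 808.
φ(919) = 919 − 1 = 918.
φ(50840028717703) = 697048 × 96 × 808 × 918 = 49634992484352.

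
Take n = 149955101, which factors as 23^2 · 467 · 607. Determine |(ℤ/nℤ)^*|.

φ(149955101) = 149955101 · (1 − 1/23) · (1 − 1/467) · (1 − 1/607)
       = 149955101 · 6212712/6519787 = 142892376.

142892376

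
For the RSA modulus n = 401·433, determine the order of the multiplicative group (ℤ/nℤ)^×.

172800

For distinct primes, φ(pq) = (p−1)(q−1) = 400 × 432 = 172800.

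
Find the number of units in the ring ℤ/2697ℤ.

1680

Prime factorization: 2697 = 3 · 29 · 31.
φ(3) = 3 − 1 = 2.
φ(29) = 29 − 1 = 28.
φ(31) = 31 − 1 = 30.
φ(2697) = 2 × 28 × 30 = 1680.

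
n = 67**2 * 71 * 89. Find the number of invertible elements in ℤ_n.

φ(28365991) = 28365991 · (1 − 1/67) · (1 − 1/71) · (1 − 1/89)
       = 28365991 · 406560/423373 = 27239520.

27239520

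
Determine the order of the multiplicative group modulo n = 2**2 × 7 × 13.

φ(364) = 364 · (1 − 1/2) · (1 − 1/7) · (1 − 1/13)
       = 364 · 72/182 = 144.

144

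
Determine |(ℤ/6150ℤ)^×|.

1600

6150 = 2 * 3 * 5^2 * 41.
φ(6150) = 6150 · (1 − 1/2) · (1 − 1/3) · (1 − 1/5) · (1 − 1/41)
       = 6150 · 320/1230 = 1600.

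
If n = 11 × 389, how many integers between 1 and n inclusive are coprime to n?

φ(4279) = 4279 · (1 − 1/11) · (1 − 1/389)
       = 4279 · 3880/4279 = 3880.

3880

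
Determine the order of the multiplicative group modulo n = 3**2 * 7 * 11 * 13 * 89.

φ(3^2) = 3^1·(3−1) = 3·2 = 6.
φ(7) = 7 − 1 = 6.
φ(11) = 11 − 1 = 10.
φ(13) = 13 − 1 = 12.
φ(89) = 89 − 1 = 88.
φ(801801) = 6 × 6 × 10 × 12 × 88 = 380160.

380160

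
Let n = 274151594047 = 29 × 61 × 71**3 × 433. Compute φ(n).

φ(29) = 29 − 1 = 28.
φ(61) = 61 − 1 = 60.
φ(71^3) = 71^3 − 71^2 = 357911 − 5041 = 352870.
φ(433) = 433 − 1 = 432.
φ(274151594047) = 28 × 60 × 352870 × 432 = 256098931200.

256098931200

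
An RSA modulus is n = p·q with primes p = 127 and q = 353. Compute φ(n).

44352

φ(n) = (p − 1)(q − 1) = (127−1)(353−1) = 126·352 = 44352.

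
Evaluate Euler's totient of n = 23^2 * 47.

23276

φ(23^2) = 23^2 − 23^1 = 529 − 23 = 506.
φ(47) = 47 − 1 = 46.
Multiply: 506 · 46 = 23276.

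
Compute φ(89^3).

697048

φ(704969) = 704969 · (1 − 1/89)
       = 704969 · 88/89 = 697048.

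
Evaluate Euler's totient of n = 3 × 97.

192

φ(3) = 3 − 1 = 2.
φ(97) = 97 − 1 = 96.
Since φ is multiplicative, φ(291) = 2 · 96 = 192.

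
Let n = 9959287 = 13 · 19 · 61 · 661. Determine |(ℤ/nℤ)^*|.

φ(13) = 13 − 1 = 12.
φ(19) = 19 − 1 = 18.
φ(61) = 61 − 1 = 60.
φ(661) = 661 − 1 = 660.
φ(9959287) = 12 × 18 × 60 × 660 = 8553600.

8553600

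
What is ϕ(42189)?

First factor: 42189 = 3 * 7^3 * 41.
φ(42189) = 42189 · (1 − 1/3) · (1 − 1/7) · (1 − 1/41)
       = 42189 · 480/861 = 23520.

23520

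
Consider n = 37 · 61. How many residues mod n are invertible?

2160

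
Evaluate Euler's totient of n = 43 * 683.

28644

φ(43) = 43 − 1 = 42.
φ(683) = 683 − 1 = 682.
Since φ is multiplicative, φ(29369) = 42 · 682 = 28644.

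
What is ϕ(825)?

400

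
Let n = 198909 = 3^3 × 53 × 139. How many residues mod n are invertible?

129168

φ(3^3) = 3^2·(3−1) = 9·2 = 18.
φ(53) = 53 − 1 = 52.
φ(139) = 139 − 1 = 138.
Since φ is multiplicative, φ(198909) = 18 · 52 · 138 = 129168.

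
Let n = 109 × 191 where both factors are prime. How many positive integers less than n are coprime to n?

φ(n) = (p − 1)(q − 1) = (109−1)(191−1) = 108·190 = 20520.

20520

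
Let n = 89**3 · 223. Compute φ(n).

φ(89^3) = 89^2·(89−1) = 7921·88 = 697048.
φ(223) = 223 − 1 = 222.
φ(157208087) = 697048 × 222 = 154744656.

154744656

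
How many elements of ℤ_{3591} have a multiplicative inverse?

1944

Factor 3591: 3591 = 3**3 × 7 × 19.
φ(3^3) = 3^2·(3−1) = 9·2 = 18.
φ(7) = 7 − 1 = 6.
φ(19) = 19 − 1 = 18.
Multiply: 18 · 6 · 18 = 1944.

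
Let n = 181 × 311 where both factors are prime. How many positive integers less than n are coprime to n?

55800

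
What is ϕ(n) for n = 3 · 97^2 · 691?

12850560

φ(3) = 3 − 1 = 2.
φ(97^2) = 97^1·(97−1) = 97·96 = 9312.
φ(691) = 691 − 1 = 690.
φ(19504857) = 2 × 9312 × 690 = 12850560.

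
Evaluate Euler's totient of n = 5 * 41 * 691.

110400

φ(141655) = 141655 · (1 − 1/5) · (1 − 1/41) · (1 − 1/691)
       = 141655 · 110400/141655 = 110400.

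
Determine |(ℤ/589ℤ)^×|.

540

589 = 19 × 31.
φ(19) = 19 − 1 = 18.
φ(31) = 31 − 1 = 30.
Since φ is multiplicative, φ(589) = 18 · 30 = 540.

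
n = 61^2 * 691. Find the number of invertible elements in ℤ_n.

2525400

φ(61^2) = 61^1·(61−1) = 61·60 = 3660.
φ(691) = 691 − 1 = 690.
Multiply: 3660 · 690 = 2525400.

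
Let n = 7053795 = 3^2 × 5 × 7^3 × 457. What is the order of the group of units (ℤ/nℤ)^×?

3217536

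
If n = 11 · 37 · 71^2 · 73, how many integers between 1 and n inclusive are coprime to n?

128822400

φ(11) = 11 − 1 = 10.
φ(37) = 37 − 1 = 36.
φ(71^2) = 71^1·(71−1) = 71·70 = 4970.
φ(73) = 73 − 1 = 72.
Multiply: 10 · 36 · 4970 · 72 = 128822400.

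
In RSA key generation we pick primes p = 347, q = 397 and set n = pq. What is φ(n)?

137016

φ(pq) = (p−1)(q−1) = 346 · 396 = 137016.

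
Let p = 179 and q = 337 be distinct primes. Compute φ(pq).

59808

For distinct primes, φ(pq) = (p−1)(q−1) = 178 × 336 = 59808.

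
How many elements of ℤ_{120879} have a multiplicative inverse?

71280

Prime factorization: 120879 = 3^3 · 11^2 · 37.
φ(120879) = 120879 · (1 − 1/3) · (1 − 1/11) · (1 − 1/37)
       = 120879 · 720/1221 = 71280.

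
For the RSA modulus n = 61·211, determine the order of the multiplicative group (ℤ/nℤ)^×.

12600

φ(pq) = (p−1)(q−1) = 60 · 210 = 12600.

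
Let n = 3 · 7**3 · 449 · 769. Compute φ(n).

202309632

φ(3) = 3 − 1 = 2.
φ(7^3) = 7^2·(7−1) = 49·6 = 294.
φ(449) = 449 − 1 = 448.
φ(769) = 769 − 1 = 768.
Multiply: 2 · 294 · 448 · 768 = 202309632.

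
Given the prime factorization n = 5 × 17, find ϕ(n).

64

φ(5) = 5 − 1 = 4.
φ(17) = 17 − 1 = 16.
Multiply: 4 · 16 = 64.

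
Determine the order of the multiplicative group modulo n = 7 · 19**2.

2052

φ(7) = 7 − 1 = 6.
φ(19^2) = 19^2 − 19^1 = 361 − 19 = 342.
Since φ is multiplicative, φ(2527) = 6 · 342 = 2052.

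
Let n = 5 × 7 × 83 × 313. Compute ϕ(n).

φ(5) = 5 − 1 = 4.
φ(7) = 7 − 1 = 6.
φ(83) = 83 − 1 = 82.
φ(313) = 313 − 1 = 312.
Multiply: 4 · 6 · 82 · 312 = 614016.

614016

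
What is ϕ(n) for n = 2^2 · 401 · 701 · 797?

445760000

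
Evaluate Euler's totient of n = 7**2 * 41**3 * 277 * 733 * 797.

454161406325760

φ(546499432483333) = 546499432483333 · (1 − 1/7) · (1 − 1/41) · (1 − 1/277) · (1 − 1/733) · (1 − 1/797)
       = 546499432483333 · 38596193280/46443395299 = 454161406325760.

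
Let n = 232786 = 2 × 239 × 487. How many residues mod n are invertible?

115668

φ(232786) = 232786 · (1 − 1/2) · (1 − 1/239) · (1 − 1/487)
       = 232786 · 115668/232786 = 115668.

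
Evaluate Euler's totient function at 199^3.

φ(7880599) = 7880599 · (1 − 1/199)
       = 7880599 · 198/199 = 7840998.

7840998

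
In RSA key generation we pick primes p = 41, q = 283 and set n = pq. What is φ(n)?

11280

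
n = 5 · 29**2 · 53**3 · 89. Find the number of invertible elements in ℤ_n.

41749740032

φ(55716472865) = 55716472865 · (1 − 1/5) · (1 − 1/29) · (1 − 1/53) · (1 − 1/89)
       = 55716472865 · 512512/683965 = 41749740032.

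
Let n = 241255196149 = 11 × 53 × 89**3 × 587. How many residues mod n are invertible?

φ(241255196149) = 241255196149 · (1 − 1/11) · (1 − 1/53) · (1 − 1/89) · (1 − 1/587)
       = 241255196149 · 26815360/30457669 = 212404466560.

212404466560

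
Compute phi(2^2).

φ(2^2) = 2^1·(2−1) = 2·1 = 2.

2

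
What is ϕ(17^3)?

φ(4913) = 4913 · (1 − 1/17)
       = 4913 · 16/17 = 4624.

4624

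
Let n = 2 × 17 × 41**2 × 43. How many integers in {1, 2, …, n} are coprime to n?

1102080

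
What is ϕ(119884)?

53760

First factor: 119884 = 2^2 * 17 * 41 * 43.
φ(119884) = 119884 · (1 − 1/2) · (1 − 1/17) · (1 − 1/41) · (1 − 1/43)
       = 119884 · 26880/59942 = 53760.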